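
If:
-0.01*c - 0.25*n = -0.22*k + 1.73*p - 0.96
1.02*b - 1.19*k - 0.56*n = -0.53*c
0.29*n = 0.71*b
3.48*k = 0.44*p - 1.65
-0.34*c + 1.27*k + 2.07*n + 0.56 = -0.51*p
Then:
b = -0.13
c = -0.99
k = -0.40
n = -0.32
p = 0.56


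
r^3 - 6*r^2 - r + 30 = (r - 5)*(r - 3)*(r + 2)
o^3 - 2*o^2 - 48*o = o*(o - 8)*(o + 6)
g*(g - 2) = g^2 - 2*g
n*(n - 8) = n^2 - 8*n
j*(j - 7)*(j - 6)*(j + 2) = j^4 - 11*j^3 + 16*j^2 + 84*j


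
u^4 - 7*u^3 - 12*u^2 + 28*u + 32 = (u - 8)*(u - 2)*(u + 1)*(u + 2)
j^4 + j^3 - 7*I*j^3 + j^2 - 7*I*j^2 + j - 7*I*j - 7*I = (j - 7*I)*(j - I)*(-I*j + 1)*(I*j + I)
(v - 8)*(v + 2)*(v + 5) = v^3 - v^2 - 46*v - 80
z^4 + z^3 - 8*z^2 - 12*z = z*(z - 3)*(z + 2)^2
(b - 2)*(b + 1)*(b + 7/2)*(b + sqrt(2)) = b^4 + sqrt(2)*b^3 + 5*b^3/2 - 11*b^2/2 + 5*sqrt(2)*b^2/2 - 11*sqrt(2)*b/2 - 7*b - 7*sqrt(2)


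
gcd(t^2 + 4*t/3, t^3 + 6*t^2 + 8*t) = t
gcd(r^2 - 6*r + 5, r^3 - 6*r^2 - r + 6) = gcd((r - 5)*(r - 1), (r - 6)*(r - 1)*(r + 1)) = r - 1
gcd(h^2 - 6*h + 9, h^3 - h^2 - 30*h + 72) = h - 3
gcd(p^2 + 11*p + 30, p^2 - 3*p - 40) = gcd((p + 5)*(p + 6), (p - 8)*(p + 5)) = p + 5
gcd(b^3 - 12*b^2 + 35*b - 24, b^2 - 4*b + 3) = b^2 - 4*b + 3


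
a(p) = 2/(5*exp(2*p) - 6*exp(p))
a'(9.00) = 0.00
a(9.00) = 0.00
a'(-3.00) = 6.68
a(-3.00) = -6.98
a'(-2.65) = 4.70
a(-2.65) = -5.01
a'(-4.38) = 26.61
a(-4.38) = -26.89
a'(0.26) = -45.76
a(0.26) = 3.18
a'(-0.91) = 0.62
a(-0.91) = -1.25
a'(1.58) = -0.05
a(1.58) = 0.02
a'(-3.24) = 8.50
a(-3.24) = -8.80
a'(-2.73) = 5.09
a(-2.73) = -5.40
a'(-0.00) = -8.00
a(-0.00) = -2.00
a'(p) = 2*(-10*exp(2*p) + 6*exp(p))/(5*exp(2*p) - 6*exp(p))^2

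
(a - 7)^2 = a^2 - 14*a + 49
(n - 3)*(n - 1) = n^2 - 4*n + 3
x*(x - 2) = x^2 - 2*x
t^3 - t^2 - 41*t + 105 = (t - 5)*(t - 3)*(t + 7)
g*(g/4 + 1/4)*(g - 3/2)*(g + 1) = g^4/4 + g^3/8 - g^2/2 - 3*g/8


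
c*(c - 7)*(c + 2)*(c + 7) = c^4 + 2*c^3 - 49*c^2 - 98*c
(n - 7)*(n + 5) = n^2 - 2*n - 35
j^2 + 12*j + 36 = (j + 6)^2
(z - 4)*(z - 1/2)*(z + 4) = z^3 - z^2/2 - 16*z + 8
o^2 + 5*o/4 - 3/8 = (o - 1/4)*(o + 3/2)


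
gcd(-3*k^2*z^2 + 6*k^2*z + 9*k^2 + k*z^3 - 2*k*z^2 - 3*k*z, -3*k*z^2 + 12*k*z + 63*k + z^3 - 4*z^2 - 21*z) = -3*k + z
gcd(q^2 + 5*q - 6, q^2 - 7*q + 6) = q - 1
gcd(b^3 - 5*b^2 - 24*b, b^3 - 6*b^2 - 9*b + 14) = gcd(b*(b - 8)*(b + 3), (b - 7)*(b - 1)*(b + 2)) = 1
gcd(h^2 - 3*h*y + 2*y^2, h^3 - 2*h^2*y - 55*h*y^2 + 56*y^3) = -h + y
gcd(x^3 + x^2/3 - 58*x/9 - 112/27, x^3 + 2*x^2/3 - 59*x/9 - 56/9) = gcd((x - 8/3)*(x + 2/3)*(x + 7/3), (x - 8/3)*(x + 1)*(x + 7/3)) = x^2 - x/3 - 56/9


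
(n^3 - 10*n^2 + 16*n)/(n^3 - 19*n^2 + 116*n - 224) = n*(n - 2)/(n^2 - 11*n + 28)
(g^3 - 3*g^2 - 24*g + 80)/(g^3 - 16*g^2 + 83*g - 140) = (g^2 + g - 20)/(g^2 - 12*g + 35)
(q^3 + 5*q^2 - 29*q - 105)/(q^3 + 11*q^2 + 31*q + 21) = (q - 5)/(q + 1)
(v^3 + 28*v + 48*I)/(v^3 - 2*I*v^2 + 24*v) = (v + 2*I)/v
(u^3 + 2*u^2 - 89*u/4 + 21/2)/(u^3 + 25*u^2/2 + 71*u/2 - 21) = (u - 7/2)/(u + 7)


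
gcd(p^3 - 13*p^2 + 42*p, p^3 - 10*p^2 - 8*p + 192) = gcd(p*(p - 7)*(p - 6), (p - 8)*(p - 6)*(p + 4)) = p - 6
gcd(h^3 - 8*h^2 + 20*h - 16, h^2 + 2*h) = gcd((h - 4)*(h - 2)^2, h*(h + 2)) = 1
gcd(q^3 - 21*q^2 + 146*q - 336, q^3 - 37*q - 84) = q - 7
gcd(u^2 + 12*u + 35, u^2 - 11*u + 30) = 1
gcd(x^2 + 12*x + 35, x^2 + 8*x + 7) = x + 7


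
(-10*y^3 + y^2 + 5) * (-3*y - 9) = 30*y^4 + 87*y^3 - 9*y^2 - 15*y - 45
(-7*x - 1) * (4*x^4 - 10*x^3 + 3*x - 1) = -28*x^5 + 66*x^4 + 10*x^3 - 21*x^2 + 4*x + 1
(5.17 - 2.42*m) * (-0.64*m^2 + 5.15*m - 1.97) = 1.5488*m^3 - 15.7718*m^2 + 31.3929*m - 10.1849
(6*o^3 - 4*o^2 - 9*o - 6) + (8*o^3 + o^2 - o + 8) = 14*o^3 - 3*o^2 - 10*o + 2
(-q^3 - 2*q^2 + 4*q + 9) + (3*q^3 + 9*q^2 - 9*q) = 2*q^3 + 7*q^2 - 5*q + 9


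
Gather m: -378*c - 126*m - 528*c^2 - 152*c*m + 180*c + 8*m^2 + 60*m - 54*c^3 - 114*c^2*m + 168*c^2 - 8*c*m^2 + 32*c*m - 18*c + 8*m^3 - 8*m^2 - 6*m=-54*c^3 - 360*c^2 - 8*c*m^2 - 216*c + 8*m^3 + m*(-114*c^2 - 120*c - 72)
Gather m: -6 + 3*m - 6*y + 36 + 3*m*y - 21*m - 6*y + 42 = m*(3*y - 18) - 12*y + 72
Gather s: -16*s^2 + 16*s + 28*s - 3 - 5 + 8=-16*s^2 + 44*s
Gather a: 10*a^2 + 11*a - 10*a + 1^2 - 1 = 10*a^2 + a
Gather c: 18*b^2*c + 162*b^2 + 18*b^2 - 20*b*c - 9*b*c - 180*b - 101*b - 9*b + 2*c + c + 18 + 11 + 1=180*b^2 - 290*b + c*(18*b^2 - 29*b + 3) + 30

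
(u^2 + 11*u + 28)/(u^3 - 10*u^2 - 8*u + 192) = (u + 7)/(u^2 - 14*u + 48)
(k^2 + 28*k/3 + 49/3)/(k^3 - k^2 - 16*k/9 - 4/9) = 3*(3*k^2 + 28*k + 49)/(9*k^3 - 9*k^2 - 16*k - 4)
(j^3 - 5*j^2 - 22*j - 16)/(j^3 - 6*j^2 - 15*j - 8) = (j + 2)/(j + 1)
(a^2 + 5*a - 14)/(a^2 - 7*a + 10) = (a + 7)/(a - 5)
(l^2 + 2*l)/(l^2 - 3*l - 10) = l/(l - 5)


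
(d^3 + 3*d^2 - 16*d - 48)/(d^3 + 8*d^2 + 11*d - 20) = (d^2 - d - 12)/(d^2 + 4*d - 5)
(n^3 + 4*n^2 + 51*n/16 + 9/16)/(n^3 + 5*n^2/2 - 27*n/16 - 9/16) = (4*n + 3)/(4*n - 3)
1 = 1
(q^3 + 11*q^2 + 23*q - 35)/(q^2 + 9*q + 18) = (q^3 + 11*q^2 + 23*q - 35)/(q^2 + 9*q + 18)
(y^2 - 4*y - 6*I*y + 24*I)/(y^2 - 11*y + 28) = (y - 6*I)/(y - 7)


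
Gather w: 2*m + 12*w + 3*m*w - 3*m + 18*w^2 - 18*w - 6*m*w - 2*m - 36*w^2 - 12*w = -3*m - 18*w^2 + w*(-3*m - 18)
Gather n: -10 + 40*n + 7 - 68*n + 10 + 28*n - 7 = 0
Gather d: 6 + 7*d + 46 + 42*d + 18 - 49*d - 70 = 0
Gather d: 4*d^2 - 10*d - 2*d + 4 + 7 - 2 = 4*d^2 - 12*d + 9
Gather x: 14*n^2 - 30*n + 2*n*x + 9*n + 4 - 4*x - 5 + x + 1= 14*n^2 - 21*n + x*(2*n - 3)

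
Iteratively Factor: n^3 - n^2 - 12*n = (n - 4)*(n^2 + 3*n) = n*(n - 4)*(n + 3)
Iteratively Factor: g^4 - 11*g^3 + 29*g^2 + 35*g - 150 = (g + 2)*(g^3 - 13*g^2 + 55*g - 75) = (g - 5)*(g + 2)*(g^2 - 8*g + 15) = (g - 5)^2*(g + 2)*(g - 3)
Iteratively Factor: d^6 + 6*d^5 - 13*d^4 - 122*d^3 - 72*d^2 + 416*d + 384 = (d - 4)*(d^5 + 10*d^4 + 27*d^3 - 14*d^2 - 128*d - 96) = (d - 4)*(d + 1)*(d^4 + 9*d^3 + 18*d^2 - 32*d - 96) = (d - 4)*(d + 1)*(d + 4)*(d^3 + 5*d^2 - 2*d - 24) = (d - 4)*(d - 2)*(d + 1)*(d + 4)*(d^2 + 7*d + 12) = (d - 4)*(d - 2)*(d + 1)*(d + 4)^2*(d + 3)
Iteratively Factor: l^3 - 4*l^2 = (l)*(l^2 - 4*l) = l^2*(l - 4)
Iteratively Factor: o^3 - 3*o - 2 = (o - 2)*(o^2 + 2*o + 1) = (o - 2)*(o + 1)*(o + 1)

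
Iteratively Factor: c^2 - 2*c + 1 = (c - 1)*(c - 1)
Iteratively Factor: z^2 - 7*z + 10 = (z - 2)*(z - 5)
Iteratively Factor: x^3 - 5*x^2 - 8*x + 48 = (x - 4)*(x^2 - x - 12) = (x - 4)^2*(x + 3)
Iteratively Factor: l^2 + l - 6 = (l - 2)*(l + 3)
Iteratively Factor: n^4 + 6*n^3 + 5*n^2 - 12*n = (n + 4)*(n^3 + 2*n^2 - 3*n) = (n - 1)*(n + 4)*(n^2 + 3*n) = (n - 1)*(n + 3)*(n + 4)*(n)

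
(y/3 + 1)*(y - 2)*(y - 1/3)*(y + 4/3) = y^4/3 + 2*y^3/3 - 49*y^2/27 - 58*y/27 + 8/9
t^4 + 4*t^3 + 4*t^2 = t^2*(t + 2)^2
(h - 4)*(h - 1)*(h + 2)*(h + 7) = h^4 + 4*h^3 - 27*h^2 - 34*h + 56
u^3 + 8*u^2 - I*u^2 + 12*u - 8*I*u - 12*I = (u + 2)*(u + 6)*(u - I)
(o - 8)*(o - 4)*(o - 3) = o^3 - 15*o^2 + 68*o - 96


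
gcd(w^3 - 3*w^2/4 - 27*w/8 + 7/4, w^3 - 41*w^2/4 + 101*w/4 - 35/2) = w - 2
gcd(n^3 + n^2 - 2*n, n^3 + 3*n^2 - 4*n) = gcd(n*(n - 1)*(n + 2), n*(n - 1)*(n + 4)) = n^2 - n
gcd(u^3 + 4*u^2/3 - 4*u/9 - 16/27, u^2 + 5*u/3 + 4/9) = u + 4/3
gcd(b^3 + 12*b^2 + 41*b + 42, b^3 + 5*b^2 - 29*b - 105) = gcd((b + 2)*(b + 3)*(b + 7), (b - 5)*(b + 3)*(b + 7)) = b^2 + 10*b + 21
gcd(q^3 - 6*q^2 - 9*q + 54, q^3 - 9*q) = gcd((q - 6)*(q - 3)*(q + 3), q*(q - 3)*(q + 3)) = q^2 - 9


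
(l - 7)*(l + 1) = l^2 - 6*l - 7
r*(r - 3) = r^2 - 3*r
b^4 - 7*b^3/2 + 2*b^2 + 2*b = b*(b - 2)^2*(b + 1/2)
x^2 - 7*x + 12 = (x - 4)*(x - 3)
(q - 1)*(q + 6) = q^2 + 5*q - 6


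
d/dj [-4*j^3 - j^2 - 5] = 2*j*(-6*j - 1)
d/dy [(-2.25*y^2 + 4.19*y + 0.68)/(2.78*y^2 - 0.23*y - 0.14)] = (-11.1307*y^2 - 3.1508*y - 0.4302)/(7.7284*y^4 - 1.2788*y^3 - 0.7255*y^2 + 0.0644*y + 0.0196)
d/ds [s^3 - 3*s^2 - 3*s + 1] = 3*s^2 - 6*s - 3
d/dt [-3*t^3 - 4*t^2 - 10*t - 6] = -9*t^2 - 8*t - 10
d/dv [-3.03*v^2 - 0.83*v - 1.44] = -6.06*v - 0.83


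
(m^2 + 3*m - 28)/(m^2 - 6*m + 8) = (m + 7)/(m - 2)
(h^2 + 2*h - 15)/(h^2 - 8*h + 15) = (h + 5)/(h - 5)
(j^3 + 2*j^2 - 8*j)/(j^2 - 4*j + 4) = j*(j + 4)/(j - 2)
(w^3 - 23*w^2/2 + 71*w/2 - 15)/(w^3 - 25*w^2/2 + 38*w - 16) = (w^2 - 11*w + 30)/(w^2 - 12*w + 32)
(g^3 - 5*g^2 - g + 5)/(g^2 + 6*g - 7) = (g^2 - 4*g - 5)/(g + 7)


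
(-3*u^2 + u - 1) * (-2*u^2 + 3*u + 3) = 6*u^4 - 11*u^3 - 4*u^2 - 3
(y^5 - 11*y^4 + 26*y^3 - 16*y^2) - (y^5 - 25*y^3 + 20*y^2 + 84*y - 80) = -11*y^4 + 51*y^3 - 36*y^2 - 84*y + 80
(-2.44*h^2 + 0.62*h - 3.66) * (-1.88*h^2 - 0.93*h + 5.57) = 4.5872*h^4 + 1.1036*h^3 - 7.2866*h^2 + 6.8572*h - 20.3862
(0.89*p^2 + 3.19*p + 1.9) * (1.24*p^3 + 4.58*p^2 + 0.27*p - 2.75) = 1.1036*p^5 + 8.0318*p^4 + 17.2065*p^3 + 7.1158*p^2 - 8.2595*p - 5.225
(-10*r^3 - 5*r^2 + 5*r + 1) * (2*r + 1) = -20*r^4 - 20*r^3 + 5*r^2 + 7*r + 1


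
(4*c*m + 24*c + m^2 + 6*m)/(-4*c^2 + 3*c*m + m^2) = (-m - 6)/(c - m)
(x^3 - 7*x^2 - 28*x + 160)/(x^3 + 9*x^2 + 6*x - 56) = (x^3 - 7*x^2 - 28*x + 160)/(x^3 + 9*x^2 + 6*x - 56)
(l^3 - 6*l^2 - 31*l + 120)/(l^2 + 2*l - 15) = l - 8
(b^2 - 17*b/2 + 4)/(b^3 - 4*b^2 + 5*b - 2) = (b^2 - 17*b/2 + 4)/(b^3 - 4*b^2 + 5*b - 2)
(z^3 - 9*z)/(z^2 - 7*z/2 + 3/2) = 2*z*(z + 3)/(2*z - 1)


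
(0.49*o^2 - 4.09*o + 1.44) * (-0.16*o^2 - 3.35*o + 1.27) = -0.0784*o^4 - 0.9871*o^3 + 14.0934*o^2 - 10.0183*o + 1.8288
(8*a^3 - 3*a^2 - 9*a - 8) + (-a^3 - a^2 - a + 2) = 7*a^3 - 4*a^2 - 10*a - 6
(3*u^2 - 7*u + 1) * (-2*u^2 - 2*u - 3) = -6*u^4 + 8*u^3 + 3*u^2 + 19*u - 3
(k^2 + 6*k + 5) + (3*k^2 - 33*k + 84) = 4*k^2 - 27*k + 89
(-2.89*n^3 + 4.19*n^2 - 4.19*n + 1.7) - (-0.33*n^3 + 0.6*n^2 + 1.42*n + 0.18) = -2.56*n^3 + 3.59*n^2 - 5.61*n + 1.52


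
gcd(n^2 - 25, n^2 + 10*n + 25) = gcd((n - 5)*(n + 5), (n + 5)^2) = n + 5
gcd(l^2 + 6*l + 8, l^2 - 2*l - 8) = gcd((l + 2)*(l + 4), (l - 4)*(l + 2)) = l + 2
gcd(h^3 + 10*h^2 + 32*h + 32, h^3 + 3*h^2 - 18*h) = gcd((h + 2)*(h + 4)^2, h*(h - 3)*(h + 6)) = 1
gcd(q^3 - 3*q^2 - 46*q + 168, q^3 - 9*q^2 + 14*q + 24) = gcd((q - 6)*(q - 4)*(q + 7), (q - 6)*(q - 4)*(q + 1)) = q^2 - 10*q + 24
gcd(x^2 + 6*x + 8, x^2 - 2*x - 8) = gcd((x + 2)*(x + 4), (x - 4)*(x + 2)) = x + 2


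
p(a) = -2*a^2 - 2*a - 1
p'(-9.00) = 34.00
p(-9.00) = -145.00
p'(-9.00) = 34.00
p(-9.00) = -145.00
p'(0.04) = -2.16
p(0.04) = -1.08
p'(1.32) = -7.28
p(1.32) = -7.12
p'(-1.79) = 5.16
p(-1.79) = -3.83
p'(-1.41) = 3.64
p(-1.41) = -2.16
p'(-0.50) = 0.00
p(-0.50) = -0.50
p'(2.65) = -12.60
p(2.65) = -20.34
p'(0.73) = -4.92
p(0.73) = -3.53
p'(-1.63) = 4.52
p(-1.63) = -3.05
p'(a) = -4*a - 2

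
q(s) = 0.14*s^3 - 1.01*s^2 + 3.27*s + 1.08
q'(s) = 0.42*s^2 - 2.02*s + 3.27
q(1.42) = 4.09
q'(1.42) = 1.25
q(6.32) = 16.75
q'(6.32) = 7.28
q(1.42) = 4.09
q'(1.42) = 1.25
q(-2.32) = -13.69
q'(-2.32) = 10.22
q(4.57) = 8.29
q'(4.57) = 2.81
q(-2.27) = -13.18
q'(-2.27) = 10.02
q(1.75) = 4.46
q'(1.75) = 1.02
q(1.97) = 4.67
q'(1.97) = 0.92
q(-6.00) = -85.14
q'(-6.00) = 30.51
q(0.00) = 1.08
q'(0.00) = 3.27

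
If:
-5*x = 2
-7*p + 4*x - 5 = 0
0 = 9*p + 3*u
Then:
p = -33/35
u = 99/35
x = -2/5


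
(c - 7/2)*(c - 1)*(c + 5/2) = c^3 - 2*c^2 - 31*c/4 + 35/4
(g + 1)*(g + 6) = g^2 + 7*g + 6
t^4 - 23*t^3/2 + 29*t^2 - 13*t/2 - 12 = (t - 8)*(t - 3)*(t - 1)*(t + 1/2)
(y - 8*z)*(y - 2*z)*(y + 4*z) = y^3 - 6*y^2*z - 24*y*z^2 + 64*z^3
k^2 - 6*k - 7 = (k - 7)*(k + 1)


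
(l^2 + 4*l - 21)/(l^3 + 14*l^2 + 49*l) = (l - 3)/(l*(l + 7))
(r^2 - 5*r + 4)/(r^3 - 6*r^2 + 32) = (r - 1)/(r^2 - 2*r - 8)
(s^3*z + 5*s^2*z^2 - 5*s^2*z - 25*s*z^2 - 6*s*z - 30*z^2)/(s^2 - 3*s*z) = z*(s^3 + 5*s^2*z - 5*s^2 - 25*s*z - 6*s - 30*z)/(s*(s - 3*z))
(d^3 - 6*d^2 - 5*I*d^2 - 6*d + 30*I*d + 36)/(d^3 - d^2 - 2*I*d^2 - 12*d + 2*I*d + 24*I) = (d^2 - 3*d*(2 + I) + 18*I)/(d^2 - d - 12)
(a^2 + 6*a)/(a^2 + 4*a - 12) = a/(a - 2)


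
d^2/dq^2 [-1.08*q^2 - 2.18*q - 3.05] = -2.16000000000000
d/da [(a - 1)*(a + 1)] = 2*a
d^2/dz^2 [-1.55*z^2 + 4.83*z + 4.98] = -3.10000000000000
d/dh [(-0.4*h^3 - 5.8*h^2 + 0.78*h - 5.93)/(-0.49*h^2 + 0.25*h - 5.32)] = (0.196*h^4 - 0.2*h^3 + 5.3162*h^2 + 55.9006*h - 2.6671)/(0.2401*h^4 - 0.245*h^3 + 5.2761*h^2 - 2.66*h + 28.3024)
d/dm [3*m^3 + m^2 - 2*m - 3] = 9*m^2 + 2*m - 2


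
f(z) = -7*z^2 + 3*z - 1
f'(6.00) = -81.00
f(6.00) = -235.00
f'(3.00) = -39.00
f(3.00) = -55.00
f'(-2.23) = 34.22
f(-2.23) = -42.50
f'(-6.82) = 98.48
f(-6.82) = -347.05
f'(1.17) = -13.38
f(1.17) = -7.07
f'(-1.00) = 17.00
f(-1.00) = -11.00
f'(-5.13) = 74.82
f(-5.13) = -200.61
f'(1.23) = -14.22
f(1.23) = -7.90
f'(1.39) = -16.46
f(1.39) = -10.35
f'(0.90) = -9.60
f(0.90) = -3.97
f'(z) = 3 - 14*z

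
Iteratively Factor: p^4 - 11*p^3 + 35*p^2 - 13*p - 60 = (p + 1)*(p^3 - 12*p^2 + 47*p - 60) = (p - 5)*(p + 1)*(p^2 - 7*p + 12) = (p - 5)*(p - 4)*(p + 1)*(p - 3)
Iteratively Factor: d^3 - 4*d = (d + 2)*(d^2 - 2*d) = (d - 2)*(d + 2)*(d)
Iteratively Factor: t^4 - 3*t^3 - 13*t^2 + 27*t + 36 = (t - 3)*(t^3 - 13*t - 12) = (t - 3)*(t + 1)*(t^2 - t - 12) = (t - 3)*(t + 1)*(t + 3)*(t - 4)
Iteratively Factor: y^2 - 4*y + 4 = (y - 2)*(y - 2)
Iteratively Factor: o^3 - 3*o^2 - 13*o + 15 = (o + 3)*(o^2 - 6*o + 5) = (o - 1)*(o + 3)*(o - 5)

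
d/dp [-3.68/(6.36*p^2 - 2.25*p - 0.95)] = (46.8096*p - 8.28)/(-6.36*p^2 + 2.25*p + 0.95)^2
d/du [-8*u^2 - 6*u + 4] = -16*u - 6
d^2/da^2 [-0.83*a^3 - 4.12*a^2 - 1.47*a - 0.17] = -4.98*a - 8.24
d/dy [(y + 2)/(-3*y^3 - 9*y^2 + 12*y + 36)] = (2*y + 1)/(3*(y^4 + 2*y^3 - 11*y^2 - 12*y + 36))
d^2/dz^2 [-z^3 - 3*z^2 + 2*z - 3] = -6*z - 6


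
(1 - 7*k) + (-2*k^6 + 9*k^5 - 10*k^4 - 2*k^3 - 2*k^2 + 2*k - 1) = -2*k^6 + 9*k^5 - 10*k^4 - 2*k^3 - 2*k^2 - 5*k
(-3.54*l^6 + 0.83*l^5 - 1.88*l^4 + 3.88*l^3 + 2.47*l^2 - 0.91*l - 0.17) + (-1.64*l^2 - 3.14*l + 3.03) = -3.54*l^6 + 0.83*l^5 - 1.88*l^4 + 3.88*l^3 + 0.83*l^2 - 4.05*l + 2.86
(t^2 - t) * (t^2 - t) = t^4 - 2*t^3 + t^2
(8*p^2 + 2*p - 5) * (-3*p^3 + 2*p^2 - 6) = -24*p^5 + 10*p^4 + 19*p^3 - 58*p^2 - 12*p + 30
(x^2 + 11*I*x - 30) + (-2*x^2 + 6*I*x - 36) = -x^2 + 17*I*x - 66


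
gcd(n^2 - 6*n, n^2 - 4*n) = n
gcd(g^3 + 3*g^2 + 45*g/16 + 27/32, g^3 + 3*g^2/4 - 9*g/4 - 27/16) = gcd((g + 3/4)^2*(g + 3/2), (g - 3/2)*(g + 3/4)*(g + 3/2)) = g^2 + 9*g/4 + 9/8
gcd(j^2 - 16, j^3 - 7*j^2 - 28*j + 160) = j - 4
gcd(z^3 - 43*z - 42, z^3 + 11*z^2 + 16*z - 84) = z + 6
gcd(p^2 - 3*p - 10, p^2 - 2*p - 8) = p + 2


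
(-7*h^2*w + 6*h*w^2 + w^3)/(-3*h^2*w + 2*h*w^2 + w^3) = (7*h + w)/(3*h + w)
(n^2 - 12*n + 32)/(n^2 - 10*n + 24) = (n - 8)/(n - 6)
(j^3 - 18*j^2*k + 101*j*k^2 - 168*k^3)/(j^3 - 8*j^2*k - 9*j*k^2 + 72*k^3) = (j - 7*k)/(j + 3*k)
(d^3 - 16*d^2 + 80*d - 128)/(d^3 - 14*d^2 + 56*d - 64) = (d - 4)/(d - 2)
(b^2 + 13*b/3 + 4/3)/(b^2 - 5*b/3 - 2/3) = (b + 4)/(b - 2)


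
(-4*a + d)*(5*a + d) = -20*a^2 + a*d + d^2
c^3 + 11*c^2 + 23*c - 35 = (c - 1)*(c + 5)*(c + 7)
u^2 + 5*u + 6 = (u + 2)*(u + 3)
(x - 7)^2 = x^2 - 14*x + 49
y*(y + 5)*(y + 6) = y^3 + 11*y^2 + 30*y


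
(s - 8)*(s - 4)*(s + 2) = s^3 - 10*s^2 + 8*s + 64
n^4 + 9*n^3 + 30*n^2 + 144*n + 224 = (n + 2)*(n + 7)*(n - 4*I)*(n + 4*I)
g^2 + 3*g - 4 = (g - 1)*(g + 4)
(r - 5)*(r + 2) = r^2 - 3*r - 10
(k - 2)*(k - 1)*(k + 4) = k^3 + k^2 - 10*k + 8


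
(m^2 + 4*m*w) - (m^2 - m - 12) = 4*m*w + m + 12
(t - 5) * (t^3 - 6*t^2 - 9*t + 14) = t^4 - 11*t^3 + 21*t^2 + 59*t - 70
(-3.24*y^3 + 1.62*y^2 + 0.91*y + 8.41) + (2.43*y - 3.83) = -3.24*y^3 + 1.62*y^2 + 3.34*y + 4.58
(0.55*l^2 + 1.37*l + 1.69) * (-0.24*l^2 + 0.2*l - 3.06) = -0.132*l^4 - 0.2188*l^3 - 1.8146*l^2 - 3.8542*l - 5.1714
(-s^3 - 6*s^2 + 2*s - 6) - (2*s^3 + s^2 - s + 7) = -3*s^3 - 7*s^2 + 3*s - 13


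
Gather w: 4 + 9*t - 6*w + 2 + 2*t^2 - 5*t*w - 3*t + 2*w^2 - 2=2*t^2 + 6*t + 2*w^2 + w*(-5*t - 6) + 4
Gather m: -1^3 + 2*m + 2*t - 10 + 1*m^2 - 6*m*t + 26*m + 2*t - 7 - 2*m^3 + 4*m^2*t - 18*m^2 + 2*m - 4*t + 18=-2*m^3 + m^2*(4*t - 17) + m*(30 - 6*t)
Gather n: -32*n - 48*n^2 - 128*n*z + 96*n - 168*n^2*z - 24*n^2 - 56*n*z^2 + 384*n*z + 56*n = n^2*(-168*z - 72) + n*(-56*z^2 + 256*z + 120)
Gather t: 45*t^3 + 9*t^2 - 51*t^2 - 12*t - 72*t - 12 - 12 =45*t^3 - 42*t^2 - 84*t - 24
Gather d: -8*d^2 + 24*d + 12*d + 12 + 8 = -8*d^2 + 36*d + 20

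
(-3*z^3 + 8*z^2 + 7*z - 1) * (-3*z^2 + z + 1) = 9*z^5 - 27*z^4 - 16*z^3 + 18*z^2 + 6*z - 1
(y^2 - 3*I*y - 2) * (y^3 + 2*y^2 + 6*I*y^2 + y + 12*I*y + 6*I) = y^5 + 2*y^4 + 3*I*y^4 + 17*y^3 + 6*I*y^3 + 32*y^2 - 9*I*y^2 + 16*y - 24*I*y - 12*I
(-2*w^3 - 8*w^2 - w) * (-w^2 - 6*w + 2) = 2*w^5 + 20*w^4 + 45*w^3 - 10*w^2 - 2*w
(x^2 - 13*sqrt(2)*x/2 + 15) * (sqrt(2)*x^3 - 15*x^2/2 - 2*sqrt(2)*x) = sqrt(2)*x^5 - 41*x^4/2 + 247*sqrt(2)*x^3/4 - 173*x^2/2 - 30*sqrt(2)*x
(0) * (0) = 0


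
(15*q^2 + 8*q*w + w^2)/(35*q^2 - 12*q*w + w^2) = (15*q^2 + 8*q*w + w^2)/(35*q^2 - 12*q*w + w^2)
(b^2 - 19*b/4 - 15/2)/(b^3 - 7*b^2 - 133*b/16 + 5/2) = 4*(b - 6)/(4*b^2 - 33*b + 8)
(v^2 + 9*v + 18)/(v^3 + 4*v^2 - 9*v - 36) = (v + 6)/(v^2 + v - 12)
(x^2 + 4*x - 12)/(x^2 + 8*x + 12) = (x - 2)/(x + 2)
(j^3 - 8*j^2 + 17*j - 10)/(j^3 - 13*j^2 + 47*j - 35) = (j - 2)/(j - 7)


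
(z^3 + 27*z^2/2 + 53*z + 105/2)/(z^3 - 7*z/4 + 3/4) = 2*(z^2 + 12*z + 35)/(2*z^2 - 3*z + 1)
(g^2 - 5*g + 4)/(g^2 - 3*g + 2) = (g - 4)/(g - 2)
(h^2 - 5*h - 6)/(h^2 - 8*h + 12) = (h + 1)/(h - 2)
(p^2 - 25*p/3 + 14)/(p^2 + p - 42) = (p - 7/3)/(p + 7)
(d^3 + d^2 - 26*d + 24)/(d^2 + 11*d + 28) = (d^3 + d^2 - 26*d + 24)/(d^2 + 11*d + 28)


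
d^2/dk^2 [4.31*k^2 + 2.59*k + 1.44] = 8.62000000000000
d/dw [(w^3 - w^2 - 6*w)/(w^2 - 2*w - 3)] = (w^2 + 2*w + 2)/(w^2 + 2*w + 1)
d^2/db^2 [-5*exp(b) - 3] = -5*exp(b)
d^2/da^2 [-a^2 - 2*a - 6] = -2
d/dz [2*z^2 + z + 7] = 4*z + 1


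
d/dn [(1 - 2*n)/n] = -1/n^2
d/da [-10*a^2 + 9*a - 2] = 9 - 20*a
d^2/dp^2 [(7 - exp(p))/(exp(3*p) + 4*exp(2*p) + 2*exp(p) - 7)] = (-4*exp(6*p) + 51*exp(5*p) + 300*exp(4*p) + 393*exp(3*p) + 441*exp(2*p) + 798*exp(p) + 49)*exp(p)/(exp(9*p) + 12*exp(8*p) + 54*exp(7*p) + 91*exp(6*p) - 60*exp(5*p) - 372*exp(4*p) - 181*exp(3*p) + 504*exp(2*p) + 294*exp(p) - 343)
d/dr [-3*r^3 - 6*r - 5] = -9*r^2 - 6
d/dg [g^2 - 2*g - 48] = 2*g - 2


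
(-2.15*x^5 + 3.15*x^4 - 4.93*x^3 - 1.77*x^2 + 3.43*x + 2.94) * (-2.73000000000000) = 5.8695*x^5 - 8.5995*x^4 + 13.4589*x^3 + 4.8321*x^2 - 9.3639*x - 8.0262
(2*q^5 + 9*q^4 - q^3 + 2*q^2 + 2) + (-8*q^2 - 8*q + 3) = 2*q^5 + 9*q^4 - q^3 - 6*q^2 - 8*q + 5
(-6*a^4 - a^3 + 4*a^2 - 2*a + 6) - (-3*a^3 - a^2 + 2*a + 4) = -6*a^4 + 2*a^3 + 5*a^2 - 4*a + 2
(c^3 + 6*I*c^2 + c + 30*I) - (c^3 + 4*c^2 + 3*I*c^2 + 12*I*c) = -4*c^2 + 3*I*c^2 + c - 12*I*c + 30*I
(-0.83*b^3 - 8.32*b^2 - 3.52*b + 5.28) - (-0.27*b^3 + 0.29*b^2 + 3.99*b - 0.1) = -0.56*b^3 - 8.61*b^2 - 7.51*b + 5.38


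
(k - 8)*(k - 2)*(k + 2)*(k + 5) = k^4 - 3*k^3 - 44*k^2 + 12*k + 160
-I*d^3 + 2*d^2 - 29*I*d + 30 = (d - 5*I)*(d + 6*I)*(-I*d + 1)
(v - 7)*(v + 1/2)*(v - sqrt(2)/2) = v^3 - 13*v^2/2 - sqrt(2)*v^2/2 - 7*v/2 + 13*sqrt(2)*v/4 + 7*sqrt(2)/4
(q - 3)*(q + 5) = q^2 + 2*q - 15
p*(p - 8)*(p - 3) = p^3 - 11*p^2 + 24*p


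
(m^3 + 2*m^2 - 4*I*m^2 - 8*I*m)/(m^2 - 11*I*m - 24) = m*(-m^2 - 2*m + 4*I*m + 8*I)/(-m^2 + 11*I*m + 24)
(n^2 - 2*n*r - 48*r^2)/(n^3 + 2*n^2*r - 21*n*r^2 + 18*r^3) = (n - 8*r)/(n^2 - 4*n*r + 3*r^2)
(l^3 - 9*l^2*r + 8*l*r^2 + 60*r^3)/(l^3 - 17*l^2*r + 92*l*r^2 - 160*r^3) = (l^2 - 4*l*r - 12*r^2)/(l^2 - 12*l*r + 32*r^2)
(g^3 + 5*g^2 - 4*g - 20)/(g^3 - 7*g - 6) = (g^2 + 3*g - 10)/(g^2 - 2*g - 3)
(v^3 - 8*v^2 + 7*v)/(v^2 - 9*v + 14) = v*(v - 1)/(v - 2)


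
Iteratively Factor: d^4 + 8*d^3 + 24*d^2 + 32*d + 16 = (d + 2)*(d^3 + 6*d^2 + 12*d + 8) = (d + 2)^2*(d^2 + 4*d + 4) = (d + 2)^3*(d + 2)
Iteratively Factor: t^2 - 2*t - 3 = (t + 1)*(t - 3)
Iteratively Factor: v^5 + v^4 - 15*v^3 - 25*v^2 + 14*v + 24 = (v + 2)*(v^4 - v^3 - 13*v^2 + v + 12) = (v - 1)*(v + 2)*(v^3 - 13*v - 12) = (v - 1)*(v + 2)*(v + 3)*(v^2 - 3*v - 4) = (v - 4)*(v - 1)*(v + 2)*(v + 3)*(v + 1)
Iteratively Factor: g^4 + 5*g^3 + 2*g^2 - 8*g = (g + 4)*(g^3 + g^2 - 2*g) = (g + 2)*(g + 4)*(g^2 - g) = (g - 1)*(g + 2)*(g + 4)*(g)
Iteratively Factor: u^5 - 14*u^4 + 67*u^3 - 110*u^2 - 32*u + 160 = (u - 5)*(u^4 - 9*u^3 + 22*u^2 - 32) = (u - 5)*(u - 2)*(u^3 - 7*u^2 + 8*u + 16) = (u - 5)*(u - 2)*(u + 1)*(u^2 - 8*u + 16) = (u - 5)*(u - 4)*(u - 2)*(u + 1)*(u - 4)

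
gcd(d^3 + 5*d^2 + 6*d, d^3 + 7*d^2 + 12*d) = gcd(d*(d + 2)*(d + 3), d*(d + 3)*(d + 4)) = d^2 + 3*d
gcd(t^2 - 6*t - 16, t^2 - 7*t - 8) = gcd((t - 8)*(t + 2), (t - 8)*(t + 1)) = t - 8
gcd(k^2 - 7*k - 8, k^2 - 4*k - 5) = k + 1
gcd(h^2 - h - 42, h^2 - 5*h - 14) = h - 7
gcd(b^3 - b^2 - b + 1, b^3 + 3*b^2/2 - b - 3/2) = b^2 - 1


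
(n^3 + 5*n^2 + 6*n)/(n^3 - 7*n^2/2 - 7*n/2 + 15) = 2*n*(n + 3)/(2*n^2 - 11*n + 15)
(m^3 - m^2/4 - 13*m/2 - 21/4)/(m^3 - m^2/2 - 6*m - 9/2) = (4*m + 7)/(2*(2*m + 3))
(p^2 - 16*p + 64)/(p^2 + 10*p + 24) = (p^2 - 16*p + 64)/(p^2 + 10*p + 24)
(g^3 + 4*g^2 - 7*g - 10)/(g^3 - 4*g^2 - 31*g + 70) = (g + 1)/(g - 7)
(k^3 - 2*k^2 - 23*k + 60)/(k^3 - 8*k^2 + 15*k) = (k^2 + k - 20)/(k*(k - 5))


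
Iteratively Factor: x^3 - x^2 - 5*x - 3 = (x + 1)*(x^2 - 2*x - 3) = (x - 3)*(x + 1)*(x + 1)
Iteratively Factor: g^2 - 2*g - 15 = (g - 5)*(g + 3)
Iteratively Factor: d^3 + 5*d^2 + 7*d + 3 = (d + 1)*(d^2 + 4*d + 3) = (d + 1)*(d + 3)*(d + 1)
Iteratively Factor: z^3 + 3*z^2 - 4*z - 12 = (z + 2)*(z^2 + z - 6) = (z - 2)*(z + 2)*(z + 3)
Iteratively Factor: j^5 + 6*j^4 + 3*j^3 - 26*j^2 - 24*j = (j + 4)*(j^4 + 2*j^3 - 5*j^2 - 6*j) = (j - 2)*(j + 4)*(j^3 + 4*j^2 + 3*j) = (j - 2)*(j + 3)*(j + 4)*(j^2 + j) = (j - 2)*(j + 1)*(j + 3)*(j + 4)*(j)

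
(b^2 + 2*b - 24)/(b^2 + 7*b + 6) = (b - 4)/(b + 1)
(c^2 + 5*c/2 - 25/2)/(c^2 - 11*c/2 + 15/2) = (c + 5)/(c - 3)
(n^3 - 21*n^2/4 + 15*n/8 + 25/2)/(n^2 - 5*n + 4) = (8*n^2 - 10*n - 25)/(8*(n - 1))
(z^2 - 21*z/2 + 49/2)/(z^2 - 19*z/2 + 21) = (z - 7)/(z - 6)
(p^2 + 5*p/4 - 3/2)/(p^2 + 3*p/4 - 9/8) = 2*(p + 2)/(2*p + 3)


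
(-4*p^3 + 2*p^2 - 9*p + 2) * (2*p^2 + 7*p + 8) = -8*p^5 - 24*p^4 - 36*p^3 - 43*p^2 - 58*p + 16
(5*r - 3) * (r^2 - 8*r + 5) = 5*r^3 - 43*r^2 + 49*r - 15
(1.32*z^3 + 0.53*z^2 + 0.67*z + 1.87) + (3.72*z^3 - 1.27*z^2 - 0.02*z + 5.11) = 5.04*z^3 - 0.74*z^2 + 0.65*z + 6.98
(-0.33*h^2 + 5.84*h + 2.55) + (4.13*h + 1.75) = -0.33*h^2 + 9.97*h + 4.3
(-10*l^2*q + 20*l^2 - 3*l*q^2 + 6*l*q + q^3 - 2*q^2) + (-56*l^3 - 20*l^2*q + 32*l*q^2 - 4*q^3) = -56*l^3 - 30*l^2*q + 20*l^2 + 29*l*q^2 + 6*l*q - 3*q^3 - 2*q^2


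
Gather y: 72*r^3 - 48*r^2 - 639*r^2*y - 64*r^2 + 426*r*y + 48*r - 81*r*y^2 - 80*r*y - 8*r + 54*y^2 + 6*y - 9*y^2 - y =72*r^3 - 112*r^2 + 40*r + y^2*(45 - 81*r) + y*(-639*r^2 + 346*r + 5)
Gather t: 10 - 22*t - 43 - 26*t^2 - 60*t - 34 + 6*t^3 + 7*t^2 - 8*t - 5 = 6*t^3 - 19*t^2 - 90*t - 72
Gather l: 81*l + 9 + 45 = 81*l + 54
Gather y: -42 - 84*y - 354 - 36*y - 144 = -120*y - 540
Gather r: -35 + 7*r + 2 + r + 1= 8*r - 32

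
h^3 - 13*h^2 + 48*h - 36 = (h - 6)^2*(h - 1)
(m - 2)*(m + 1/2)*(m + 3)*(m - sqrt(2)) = m^4 - sqrt(2)*m^3 + 3*m^3/2 - 11*m^2/2 - 3*sqrt(2)*m^2/2 - 3*m + 11*sqrt(2)*m/2 + 3*sqrt(2)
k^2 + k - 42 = (k - 6)*(k + 7)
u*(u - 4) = u^2 - 4*u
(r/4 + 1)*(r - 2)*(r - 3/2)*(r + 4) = r^4/4 + 9*r^3/8 - 9*r^2/4 - 8*r + 12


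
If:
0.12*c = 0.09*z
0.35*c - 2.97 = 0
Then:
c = 8.49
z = 11.31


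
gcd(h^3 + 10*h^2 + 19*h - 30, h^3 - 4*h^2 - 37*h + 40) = h^2 + 4*h - 5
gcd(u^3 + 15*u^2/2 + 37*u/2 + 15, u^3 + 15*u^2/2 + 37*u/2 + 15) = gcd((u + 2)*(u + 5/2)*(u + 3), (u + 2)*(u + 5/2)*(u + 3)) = u^3 + 15*u^2/2 + 37*u/2 + 15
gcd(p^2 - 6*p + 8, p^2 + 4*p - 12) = p - 2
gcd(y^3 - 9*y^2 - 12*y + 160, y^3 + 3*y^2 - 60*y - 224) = y^2 - 4*y - 32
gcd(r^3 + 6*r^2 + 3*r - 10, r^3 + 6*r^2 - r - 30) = r + 5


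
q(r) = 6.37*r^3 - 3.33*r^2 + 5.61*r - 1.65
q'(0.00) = 5.61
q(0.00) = -1.65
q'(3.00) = 157.62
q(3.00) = 157.20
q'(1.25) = 27.14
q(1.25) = 12.60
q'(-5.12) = 540.67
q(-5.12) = -972.63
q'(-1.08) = 35.09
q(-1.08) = -19.62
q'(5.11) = 470.58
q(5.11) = 790.03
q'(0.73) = 10.93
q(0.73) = 3.15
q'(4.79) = 412.17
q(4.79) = 648.90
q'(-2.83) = 177.51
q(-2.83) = -188.57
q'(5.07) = 463.06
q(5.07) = 771.36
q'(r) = 19.11*r^2 - 6.66*r + 5.61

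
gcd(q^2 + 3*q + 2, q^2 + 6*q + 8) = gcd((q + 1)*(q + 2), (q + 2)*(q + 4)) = q + 2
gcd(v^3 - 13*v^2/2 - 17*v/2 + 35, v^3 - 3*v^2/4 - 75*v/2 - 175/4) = v - 7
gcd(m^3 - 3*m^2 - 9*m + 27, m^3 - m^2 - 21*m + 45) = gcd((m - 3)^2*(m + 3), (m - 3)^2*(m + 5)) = m^2 - 6*m + 9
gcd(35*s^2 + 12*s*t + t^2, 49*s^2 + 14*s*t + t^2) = 7*s + t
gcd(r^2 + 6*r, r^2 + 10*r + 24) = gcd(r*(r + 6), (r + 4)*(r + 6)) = r + 6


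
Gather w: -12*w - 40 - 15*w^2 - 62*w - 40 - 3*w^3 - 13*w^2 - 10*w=-3*w^3 - 28*w^2 - 84*w - 80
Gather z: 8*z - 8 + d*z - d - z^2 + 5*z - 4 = -d - z^2 + z*(d + 13) - 12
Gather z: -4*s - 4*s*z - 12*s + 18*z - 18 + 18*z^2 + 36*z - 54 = -16*s + 18*z^2 + z*(54 - 4*s) - 72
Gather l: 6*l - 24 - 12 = 6*l - 36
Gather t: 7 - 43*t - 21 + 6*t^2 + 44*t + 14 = 6*t^2 + t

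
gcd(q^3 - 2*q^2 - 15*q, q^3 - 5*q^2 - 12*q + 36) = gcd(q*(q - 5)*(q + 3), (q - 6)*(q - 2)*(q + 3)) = q + 3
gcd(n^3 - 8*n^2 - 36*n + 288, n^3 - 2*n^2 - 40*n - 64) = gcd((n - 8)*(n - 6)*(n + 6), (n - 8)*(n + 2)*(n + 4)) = n - 8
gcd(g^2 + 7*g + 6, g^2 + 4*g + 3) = g + 1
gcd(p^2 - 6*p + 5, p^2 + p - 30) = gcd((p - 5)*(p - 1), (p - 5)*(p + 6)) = p - 5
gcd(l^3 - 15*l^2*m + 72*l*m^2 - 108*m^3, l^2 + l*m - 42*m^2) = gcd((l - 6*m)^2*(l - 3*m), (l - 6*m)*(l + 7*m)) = l - 6*m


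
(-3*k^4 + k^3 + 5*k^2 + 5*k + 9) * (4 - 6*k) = 18*k^5 - 18*k^4 - 26*k^3 - 10*k^2 - 34*k + 36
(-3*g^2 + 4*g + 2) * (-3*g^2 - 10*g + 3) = 9*g^4 + 18*g^3 - 55*g^2 - 8*g + 6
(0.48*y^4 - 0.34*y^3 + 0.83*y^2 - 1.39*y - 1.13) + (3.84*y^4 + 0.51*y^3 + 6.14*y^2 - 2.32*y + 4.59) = 4.32*y^4 + 0.17*y^3 + 6.97*y^2 - 3.71*y + 3.46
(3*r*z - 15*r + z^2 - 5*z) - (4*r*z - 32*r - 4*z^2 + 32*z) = -r*z + 17*r + 5*z^2 - 37*z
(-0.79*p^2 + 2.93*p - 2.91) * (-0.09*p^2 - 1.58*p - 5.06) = 0.0711*p^4 + 0.9845*p^3 - 0.370100000000001*p^2 - 10.228*p + 14.7246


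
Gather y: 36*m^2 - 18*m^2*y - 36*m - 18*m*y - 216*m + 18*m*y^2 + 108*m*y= 36*m^2 + 18*m*y^2 - 252*m + y*(-18*m^2 + 90*m)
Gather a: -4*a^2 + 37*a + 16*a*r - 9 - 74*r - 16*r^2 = -4*a^2 + a*(16*r + 37) - 16*r^2 - 74*r - 9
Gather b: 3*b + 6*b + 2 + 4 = 9*b + 6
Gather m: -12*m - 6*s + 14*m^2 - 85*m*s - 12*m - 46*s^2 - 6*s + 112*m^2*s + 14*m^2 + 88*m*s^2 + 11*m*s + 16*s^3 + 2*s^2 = m^2*(112*s + 28) + m*(88*s^2 - 74*s - 24) + 16*s^3 - 44*s^2 - 12*s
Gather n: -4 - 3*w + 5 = 1 - 3*w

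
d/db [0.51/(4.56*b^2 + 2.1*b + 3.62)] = (-4.6512*b - 1.071)/(4.56*b^2 + 2.1*b + 3.62)^2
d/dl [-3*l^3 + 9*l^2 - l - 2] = -9*l^2 + 18*l - 1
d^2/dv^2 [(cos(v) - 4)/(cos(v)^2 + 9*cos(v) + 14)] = (-9*(1 - cos(2*v))^2*cos(v)/4 + 25*(1 - cos(2*v))^2/4 - 854*cos(v) + 126*cos(2*v) + 93*cos(3*v)/2 + cos(5*v)/2 - 687)/((cos(v) + 2)^3*(cos(v) + 7)^3)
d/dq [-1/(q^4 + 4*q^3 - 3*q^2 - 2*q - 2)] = 2*(2*q^3 + 6*q^2 - 3*q - 1)/(-q^4 - 4*q^3 + 3*q^2 + 2*q + 2)^2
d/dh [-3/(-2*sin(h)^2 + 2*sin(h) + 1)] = 6*(-sin(2*h) + cos(h))/(2*sin(h) + cos(2*h))^2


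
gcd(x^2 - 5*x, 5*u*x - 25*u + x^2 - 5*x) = x - 5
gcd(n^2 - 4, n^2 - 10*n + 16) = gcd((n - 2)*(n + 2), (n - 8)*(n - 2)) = n - 2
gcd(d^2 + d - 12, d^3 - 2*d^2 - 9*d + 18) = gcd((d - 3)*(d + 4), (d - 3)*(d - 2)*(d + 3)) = d - 3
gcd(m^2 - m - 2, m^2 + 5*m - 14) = m - 2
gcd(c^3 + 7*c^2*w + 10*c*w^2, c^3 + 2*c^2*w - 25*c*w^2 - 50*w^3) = c^2 + 7*c*w + 10*w^2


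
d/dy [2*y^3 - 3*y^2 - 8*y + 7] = 6*y^2 - 6*y - 8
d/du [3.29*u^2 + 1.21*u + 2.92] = 6.58*u + 1.21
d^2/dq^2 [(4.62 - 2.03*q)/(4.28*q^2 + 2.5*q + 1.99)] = (-(2.03*q - 4.62)*(8.56*q + 2.5)*(17.12*q + 5.0) + (52.1304*q - 29.3972)*(4.28*q^2 + 2.5*q + 1.99))/(4.28*q^2 + 2.5*q + 1.99)^3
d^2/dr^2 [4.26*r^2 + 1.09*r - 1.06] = 8.52000000000000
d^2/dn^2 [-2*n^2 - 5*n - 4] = -4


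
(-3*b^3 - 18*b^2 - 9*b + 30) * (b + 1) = -3*b^4 - 21*b^3 - 27*b^2 + 21*b + 30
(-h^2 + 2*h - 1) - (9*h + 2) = -h^2 - 7*h - 3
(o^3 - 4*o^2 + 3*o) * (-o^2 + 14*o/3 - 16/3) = -o^5 + 26*o^4/3 - 27*o^3 + 106*o^2/3 - 16*o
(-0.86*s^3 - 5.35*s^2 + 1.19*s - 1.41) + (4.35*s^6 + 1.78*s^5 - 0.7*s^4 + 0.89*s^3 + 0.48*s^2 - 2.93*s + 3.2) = 4.35*s^6 + 1.78*s^5 - 0.7*s^4 + 0.03*s^3 - 4.87*s^2 - 1.74*s + 1.79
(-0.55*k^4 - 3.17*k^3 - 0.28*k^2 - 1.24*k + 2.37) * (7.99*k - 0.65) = -4.3945*k^5 - 24.9708*k^4 - 0.1767*k^3 - 9.7256*k^2 + 19.7423*k - 1.5405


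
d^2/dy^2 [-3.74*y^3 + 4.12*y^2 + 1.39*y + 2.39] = 8.24 - 22.44*y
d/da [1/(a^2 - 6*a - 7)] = 2*(3 - a)/(-a^2 + 6*a + 7)^2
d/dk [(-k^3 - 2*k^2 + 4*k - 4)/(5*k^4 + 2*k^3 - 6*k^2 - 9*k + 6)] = (5*k^6 + 20*k^5 - 50*k^4 + 82*k^3 + 48*k^2 - 72*k - 12)/(25*k^8 + 20*k^7 - 56*k^6 - 114*k^5 + 60*k^4 + 132*k^3 + 9*k^2 - 108*k + 36)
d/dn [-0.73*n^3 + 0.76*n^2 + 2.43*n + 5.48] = -2.19*n^2 + 1.52*n + 2.43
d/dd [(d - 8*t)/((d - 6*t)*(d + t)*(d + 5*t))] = 2*(-d^3 + 12*d^2*t - 139*t^3)/(d^6 - 62*d^4*t^2 - 60*d^3*t^3 + 961*d^2*t^4 + 1860*d*t^5 + 900*t^6)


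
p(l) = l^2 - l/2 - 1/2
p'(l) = 2*l - 1/2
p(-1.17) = 1.45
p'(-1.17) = -2.84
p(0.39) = -0.54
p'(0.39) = 0.28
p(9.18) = 79.18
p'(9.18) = 17.86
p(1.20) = 0.34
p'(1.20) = 1.90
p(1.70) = 1.54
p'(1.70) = 2.90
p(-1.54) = 2.64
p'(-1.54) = -3.58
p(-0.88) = 0.71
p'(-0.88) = -2.26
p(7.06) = 45.81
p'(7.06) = 13.62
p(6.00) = 32.50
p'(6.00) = 11.50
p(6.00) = 32.50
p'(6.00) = 11.50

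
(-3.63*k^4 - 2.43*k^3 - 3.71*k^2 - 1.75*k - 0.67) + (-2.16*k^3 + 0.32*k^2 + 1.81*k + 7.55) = -3.63*k^4 - 4.59*k^3 - 3.39*k^2 + 0.0600000000000001*k + 6.88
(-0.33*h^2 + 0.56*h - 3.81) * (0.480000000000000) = -0.1584*h^2 + 0.2688*h - 1.8288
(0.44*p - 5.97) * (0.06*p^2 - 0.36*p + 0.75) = 0.0264*p^3 - 0.5166*p^2 + 2.4792*p - 4.4775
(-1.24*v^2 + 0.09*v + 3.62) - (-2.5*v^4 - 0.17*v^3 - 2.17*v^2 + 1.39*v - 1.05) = 2.5*v^4 + 0.17*v^3 + 0.93*v^2 - 1.3*v + 4.67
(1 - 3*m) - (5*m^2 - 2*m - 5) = -5*m^2 - m + 6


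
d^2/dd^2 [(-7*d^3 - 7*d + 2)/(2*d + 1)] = 2*(-28*d^3 - 42*d^2 - 21*d + 22)/(8*d^3 + 12*d^2 + 6*d + 1)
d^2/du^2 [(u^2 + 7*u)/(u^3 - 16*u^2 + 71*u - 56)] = 2*(u^6 + 21*u^5 - 549*u^4 + 2823*u^3 - 336*u^2 - 18816*u + 30968)/(u^9 - 48*u^8 + 981*u^7 - 11080*u^6 + 75027*u^5 - 308832*u^4 + 749015*u^3 - 997416*u^2 + 667968*u - 175616)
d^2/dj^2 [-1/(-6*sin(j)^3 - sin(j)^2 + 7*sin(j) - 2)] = (-324*sin(j)^6 - 66*sin(j)^5 + 512*sin(j)^4 + 225*sin(j)^3 - 287*sin(j)^2 - 128*sin(j) + 94)/(6*sin(j)^3 + sin(j)^2 - 7*sin(j) + 2)^3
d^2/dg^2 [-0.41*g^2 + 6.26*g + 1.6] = -0.820000000000000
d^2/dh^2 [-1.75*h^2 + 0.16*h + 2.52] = -3.50000000000000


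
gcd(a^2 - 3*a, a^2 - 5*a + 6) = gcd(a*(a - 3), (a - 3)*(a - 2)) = a - 3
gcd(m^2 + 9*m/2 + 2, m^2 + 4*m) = m + 4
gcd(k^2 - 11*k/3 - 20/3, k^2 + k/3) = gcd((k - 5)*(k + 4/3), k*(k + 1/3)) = 1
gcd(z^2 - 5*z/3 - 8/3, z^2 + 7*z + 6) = z + 1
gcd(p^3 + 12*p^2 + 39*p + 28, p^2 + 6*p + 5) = p + 1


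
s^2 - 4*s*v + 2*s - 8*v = (s + 2)*(s - 4*v)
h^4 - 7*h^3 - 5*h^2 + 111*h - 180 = (h - 5)*(h - 3)^2*(h + 4)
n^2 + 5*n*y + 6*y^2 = (n + 2*y)*(n + 3*y)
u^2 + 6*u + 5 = (u + 1)*(u + 5)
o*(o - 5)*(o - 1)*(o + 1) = o^4 - 5*o^3 - o^2 + 5*o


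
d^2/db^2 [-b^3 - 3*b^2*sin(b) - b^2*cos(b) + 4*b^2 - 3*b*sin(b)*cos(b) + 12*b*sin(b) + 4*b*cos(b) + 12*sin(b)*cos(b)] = 3*b^2*sin(b) + b^2*cos(b) - 8*b*sin(b) + 6*b*sin(2*b) - 16*b*cos(b) - 6*b - 14*sin(b) - 24*sin(2*b) + 22*cos(b) - 6*cos(2*b) + 8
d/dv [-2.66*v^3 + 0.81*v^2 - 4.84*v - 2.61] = -7.98*v^2 + 1.62*v - 4.84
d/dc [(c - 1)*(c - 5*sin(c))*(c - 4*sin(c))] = (1 - c)*(c - 5*sin(c))*(4*cos(c) - 1) + (1 - c)*(c - 4*sin(c))*(5*cos(c) - 1) + (c - 5*sin(c))*(c - 4*sin(c))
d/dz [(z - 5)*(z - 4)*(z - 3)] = 3*z^2 - 24*z + 47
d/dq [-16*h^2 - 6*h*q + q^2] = -6*h + 2*q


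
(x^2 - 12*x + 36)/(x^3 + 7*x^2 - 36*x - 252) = (x - 6)/(x^2 + 13*x + 42)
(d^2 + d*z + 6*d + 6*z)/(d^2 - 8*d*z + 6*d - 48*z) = (-d - z)/(-d + 8*z)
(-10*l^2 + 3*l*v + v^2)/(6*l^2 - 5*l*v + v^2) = (5*l + v)/(-3*l + v)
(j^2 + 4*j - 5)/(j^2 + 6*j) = (j^2 + 4*j - 5)/(j*(j + 6))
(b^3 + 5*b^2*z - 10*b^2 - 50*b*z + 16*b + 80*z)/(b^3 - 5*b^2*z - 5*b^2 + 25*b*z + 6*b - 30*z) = (-b^2 - 5*b*z + 8*b + 40*z)/(-b^2 + 5*b*z + 3*b - 15*z)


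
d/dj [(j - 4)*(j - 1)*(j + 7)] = 3*j^2 + 4*j - 31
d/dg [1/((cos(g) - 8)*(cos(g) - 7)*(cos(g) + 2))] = (-3*sin(g)^2 - 26*cos(g) + 29)*sin(g)/((cos(g) - 8)^2*(cos(g) - 7)^2*(cos(g) + 2)^2)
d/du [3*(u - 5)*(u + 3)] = 6*u - 6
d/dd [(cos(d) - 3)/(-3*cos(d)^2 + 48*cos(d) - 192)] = -(cos(d) + 2)*sin(d)/(3*(cos(d) - 8)^3)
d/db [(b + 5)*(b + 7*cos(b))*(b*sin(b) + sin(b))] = -(b + 1)*(b + 5)*(7*sin(b) - 1)*sin(b) + (b + 1)*(b + 7*cos(b))*sin(b) + (b + 5)*(b + 7*cos(b))*(b*cos(b) + sqrt(2)*sin(b + pi/4))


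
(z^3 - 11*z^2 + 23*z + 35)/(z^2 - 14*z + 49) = (z^2 - 4*z - 5)/(z - 7)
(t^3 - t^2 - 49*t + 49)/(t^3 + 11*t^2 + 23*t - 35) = (t - 7)/(t + 5)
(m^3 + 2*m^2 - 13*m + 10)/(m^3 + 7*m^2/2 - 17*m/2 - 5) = 2*(m - 1)/(2*m + 1)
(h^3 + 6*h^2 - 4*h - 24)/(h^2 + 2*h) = h + 4 - 12/h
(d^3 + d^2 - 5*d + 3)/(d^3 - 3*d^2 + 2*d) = (d^2 + 2*d - 3)/(d*(d - 2))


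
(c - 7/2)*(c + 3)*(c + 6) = c^3 + 11*c^2/2 - 27*c/2 - 63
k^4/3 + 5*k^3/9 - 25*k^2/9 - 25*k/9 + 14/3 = (k/3 + 1)*(k - 7/3)*(k - 1)*(k + 2)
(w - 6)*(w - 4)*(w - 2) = w^3 - 12*w^2 + 44*w - 48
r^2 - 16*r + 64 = (r - 8)^2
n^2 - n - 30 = (n - 6)*(n + 5)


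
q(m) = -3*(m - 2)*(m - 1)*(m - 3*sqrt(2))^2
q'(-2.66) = 1895.63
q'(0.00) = 212.91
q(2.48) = -6.62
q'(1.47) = -2.76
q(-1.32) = -715.01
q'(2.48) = -10.76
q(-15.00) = -302147.84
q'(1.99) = -15.05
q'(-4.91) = 5464.48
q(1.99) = 0.15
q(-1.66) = -1017.60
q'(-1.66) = 1005.38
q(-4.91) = -10263.12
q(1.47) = 5.74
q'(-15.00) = 68061.63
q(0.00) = -108.00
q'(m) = -3*(m - 2)*(m - 1)*(2*m - 6*sqrt(2)) - 3*(m - 2)*(m - 3*sqrt(2))^2 - 3*(m - 1)*(m - 3*sqrt(2))^2 = -12*m^3 + 27*m^2 + 54*sqrt(2)*m^2 - 108*sqrt(2)*m - 120*m + 36*sqrt(2) + 162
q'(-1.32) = 780.63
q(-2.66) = -2437.92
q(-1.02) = -506.86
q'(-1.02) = 611.38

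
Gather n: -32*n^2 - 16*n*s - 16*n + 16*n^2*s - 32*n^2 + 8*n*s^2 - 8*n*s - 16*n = n^2*(16*s - 64) + n*(8*s^2 - 24*s - 32)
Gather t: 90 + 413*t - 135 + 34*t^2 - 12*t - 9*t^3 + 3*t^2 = -9*t^3 + 37*t^2 + 401*t - 45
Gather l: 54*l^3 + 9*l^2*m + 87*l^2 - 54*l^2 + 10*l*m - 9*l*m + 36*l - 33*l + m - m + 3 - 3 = 54*l^3 + l^2*(9*m + 33) + l*(m + 3)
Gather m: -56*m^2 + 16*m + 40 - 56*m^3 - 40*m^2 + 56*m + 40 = -56*m^3 - 96*m^2 + 72*m + 80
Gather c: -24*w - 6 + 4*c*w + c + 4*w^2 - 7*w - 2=c*(4*w + 1) + 4*w^2 - 31*w - 8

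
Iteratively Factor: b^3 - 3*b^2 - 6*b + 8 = (b - 1)*(b^2 - 2*b - 8) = (b - 4)*(b - 1)*(b + 2)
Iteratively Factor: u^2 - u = (u - 1)*(u)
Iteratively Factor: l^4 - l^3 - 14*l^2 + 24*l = (l - 3)*(l^3 + 2*l^2 - 8*l) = (l - 3)*(l - 2)*(l^2 + 4*l) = (l - 3)*(l - 2)*(l + 4)*(l)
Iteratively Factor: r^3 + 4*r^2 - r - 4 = (r + 1)*(r^2 + 3*r - 4) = (r + 1)*(r + 4)*(r - 1)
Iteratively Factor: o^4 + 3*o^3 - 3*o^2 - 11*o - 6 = (o + 3)*(o^3 - 3*o - 2) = (o + 1)*(o + 3)*(o^2 - o - 2) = (o - 2)*(o + 1)*(o + 3)*(o + 1)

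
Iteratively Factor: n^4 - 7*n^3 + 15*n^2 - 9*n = (n - 3)*(n^3 - 4*n^2 + 3*n) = (n - 3)^2*(n^2 - n) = (n - 3)^2*(n - 1)*(n)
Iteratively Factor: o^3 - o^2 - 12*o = (o + 3)*(o^2 - 4*o) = (o - 4)*(o + 3)*(o)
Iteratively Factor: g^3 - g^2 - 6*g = (g + 2)*(g^2 - 3*g) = (g - 3)*(g + 2)*(g)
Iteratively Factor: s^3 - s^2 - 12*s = (s + 3)*(s^2 - 4*s) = (s - 4)*(s + 3)*(s)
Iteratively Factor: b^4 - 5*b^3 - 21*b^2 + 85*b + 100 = (b + 1)*(b^3 - 6*b^2 - 15*b + 100) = (b - 5)*(b + 1)*(b^2 - b - 20) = (b - 5)*(b + 1)*(b + 4)*(b - 5)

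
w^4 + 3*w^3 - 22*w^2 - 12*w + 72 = (w - 3)*(w - 2)*(w + 2)*(w + 6)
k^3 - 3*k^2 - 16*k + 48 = (k - 4)*(k - 3)*(k + 4)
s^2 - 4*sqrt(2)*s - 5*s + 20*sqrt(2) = (s - 5)*(s - 4*sqrt(2))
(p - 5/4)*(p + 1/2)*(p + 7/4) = p^3 + p^2 - 31*p/16 - 35/32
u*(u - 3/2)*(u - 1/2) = u^3 - 2*u^2 + 3*u/4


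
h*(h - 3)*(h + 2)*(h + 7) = h^4 + 6*h^3 - 13*h^2 - 42*h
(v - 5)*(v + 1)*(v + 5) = v^3 + v^2 - 25*v - 25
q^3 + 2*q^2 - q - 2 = (q - 1)*(q + 1)*(q + 2)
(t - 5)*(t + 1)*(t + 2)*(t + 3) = t^4 + t^3 - 19*t^2 - 49*t - 30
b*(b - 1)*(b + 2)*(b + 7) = b^4 + 8*b^3 + 5*b^2 - 14*b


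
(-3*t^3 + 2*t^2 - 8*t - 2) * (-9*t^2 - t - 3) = 27*t^5 - 15*t^4 + 79*t^3 + 20*t^2 + 26*t + 6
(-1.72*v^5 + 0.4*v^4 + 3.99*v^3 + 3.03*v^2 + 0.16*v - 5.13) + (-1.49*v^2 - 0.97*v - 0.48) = -1.72*v^5 + 0.4*v^4 + 3.99*v^3 + 1.54*v^2 - 0.81*v - 5.61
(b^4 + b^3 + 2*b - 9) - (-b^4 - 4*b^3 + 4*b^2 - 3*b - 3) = 2*b^4 + 5*b^3 - 4*b^2 + 5*b - 6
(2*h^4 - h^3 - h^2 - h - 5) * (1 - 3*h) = -6*h^5 + 5*h^4 + 2*h^3 + 2*h^2 + 14*h - 5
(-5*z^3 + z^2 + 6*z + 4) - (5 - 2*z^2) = -5*z^3 + 3*z^2 + 6*z - 1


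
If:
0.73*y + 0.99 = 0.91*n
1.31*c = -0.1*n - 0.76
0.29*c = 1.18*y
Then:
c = -0.65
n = 0.96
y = -0.16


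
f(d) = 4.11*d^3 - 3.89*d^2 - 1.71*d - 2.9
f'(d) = 12.33*d^2 - 7.78*d - 1.71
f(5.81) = 661.92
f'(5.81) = 369.30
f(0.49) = -4.19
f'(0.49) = -2.56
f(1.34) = -2.29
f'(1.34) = 10.00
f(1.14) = -3.82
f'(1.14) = 5.44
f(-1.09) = -10.98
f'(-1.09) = 21.42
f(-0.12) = -2.76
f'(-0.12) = -0.60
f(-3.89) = -297.04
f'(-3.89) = 215.13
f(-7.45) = -1905.52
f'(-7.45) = 740.60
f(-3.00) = -143.75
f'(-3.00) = 132.60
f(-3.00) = -143.75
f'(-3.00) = 132.60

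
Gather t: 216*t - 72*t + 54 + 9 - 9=144*t + 54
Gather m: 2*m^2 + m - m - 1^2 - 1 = 2*m^2 - 2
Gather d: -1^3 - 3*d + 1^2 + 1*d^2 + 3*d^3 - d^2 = 3*d^3 - 3*d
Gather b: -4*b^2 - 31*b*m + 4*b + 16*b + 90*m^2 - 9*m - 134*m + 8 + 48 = -4*b^2 + b*(20 - 31*m) + 90*m^2 - 143*m + 56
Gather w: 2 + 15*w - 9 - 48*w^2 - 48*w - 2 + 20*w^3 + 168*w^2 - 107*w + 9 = 20*w^3 + 120*w^2 - 140*w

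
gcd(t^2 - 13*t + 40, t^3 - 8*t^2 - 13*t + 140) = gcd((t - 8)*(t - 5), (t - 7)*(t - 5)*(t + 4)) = t - 5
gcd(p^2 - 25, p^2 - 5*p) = p - 5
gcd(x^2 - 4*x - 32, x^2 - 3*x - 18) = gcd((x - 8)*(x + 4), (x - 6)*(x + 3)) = 1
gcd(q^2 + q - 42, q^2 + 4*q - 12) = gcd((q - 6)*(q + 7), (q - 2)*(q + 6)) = 1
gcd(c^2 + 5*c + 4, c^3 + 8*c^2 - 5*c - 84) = c + 4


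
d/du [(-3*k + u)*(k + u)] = -2*k + 2*u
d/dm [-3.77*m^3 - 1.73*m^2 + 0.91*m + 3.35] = -11.31*m^2 - 3.46*m + 0.91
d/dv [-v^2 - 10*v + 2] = -2*v - 10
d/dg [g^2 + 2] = 2*g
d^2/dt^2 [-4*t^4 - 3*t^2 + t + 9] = -48*t^2 - 6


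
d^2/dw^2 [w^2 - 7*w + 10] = 2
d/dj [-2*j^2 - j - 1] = -4*j - 1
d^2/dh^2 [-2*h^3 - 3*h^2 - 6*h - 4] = -12*h - 6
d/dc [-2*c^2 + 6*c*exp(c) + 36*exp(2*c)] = 6*c*exp(c) - 4*c + 72*exp(2*c) + 6*exp(c)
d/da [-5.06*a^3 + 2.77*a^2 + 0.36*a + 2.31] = -15.18*a^2 + 5.54*a + 0.36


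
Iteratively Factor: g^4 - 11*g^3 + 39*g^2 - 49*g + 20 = (g - 1)*(g^3 - 10*g^2 + 29*g - 20) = (g - 4)*(g - 1)*(g^2 - 6*g + 5) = (g - 5)*(g - 4)*(g - 1)*(g - 1)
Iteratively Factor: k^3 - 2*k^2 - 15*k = (k + 3)*(k^2 - 5*k) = (k - 5)*(k + 3)*(k)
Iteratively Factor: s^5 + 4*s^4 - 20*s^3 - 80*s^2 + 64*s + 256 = (s - 4)*(s^4 + 8*s^3 + 12*s^2 - 32*s - 64) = (s - 4)*(s + 2)*(s^3 + 6*s^2 - 32) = (s - 4)*(s + 2)*(s + 4)*(s^2 + 2*s - 8) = (s - 4)*(s - 2)*(s + 2)*(s + 4)*(s + 4)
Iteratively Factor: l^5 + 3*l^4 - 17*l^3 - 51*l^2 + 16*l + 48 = (l + 3)*(l^4 - 17*l^2 + 16) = (l - 1)*(l + 3)*(l^3 + l^2 - 16*l - 16) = (l - 1)*(l + 3)*(l + 4)*(l^2 - 3*l - 4) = (l - 4)*(l - 1)*(l + 3)*(l + 4)*(l + 1)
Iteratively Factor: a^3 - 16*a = (a)*(a^2 - 16) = a*(a - 4)*(a + 4)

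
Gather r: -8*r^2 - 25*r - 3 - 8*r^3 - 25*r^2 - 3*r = -8*r^3 - 33*r^2 - 28*r - 3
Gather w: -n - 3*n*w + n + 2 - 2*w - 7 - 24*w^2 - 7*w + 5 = -24*w^2 + w*(-3*n - 9)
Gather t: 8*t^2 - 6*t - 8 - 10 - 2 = 8*t^2 - 6*t - 20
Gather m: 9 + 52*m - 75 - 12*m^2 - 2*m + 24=-12*m^2 + 50*m - 42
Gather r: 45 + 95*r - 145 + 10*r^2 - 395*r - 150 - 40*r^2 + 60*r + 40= -30*r^2 - 240*r - 210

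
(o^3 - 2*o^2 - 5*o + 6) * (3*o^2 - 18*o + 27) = 3*o^5 - 24*o^4 + 48*o^3 + 54*o^2 - 243*o + 162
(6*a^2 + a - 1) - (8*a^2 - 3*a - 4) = -2*a^2 + 4*a + 3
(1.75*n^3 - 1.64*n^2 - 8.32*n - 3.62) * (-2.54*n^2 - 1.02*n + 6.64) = -4.445*n^5 + 2.3806*n^4 + 34.4256*n^3 + 6.7916*n^2 - 51.5524*n - 24.0368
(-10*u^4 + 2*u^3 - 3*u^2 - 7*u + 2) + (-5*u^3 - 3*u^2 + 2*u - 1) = -10*u^4 - 3*u^3 - 6*u^2 - 5*u + 1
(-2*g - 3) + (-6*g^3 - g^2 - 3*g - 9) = -6*g^3 - g^2 - 5*g - 12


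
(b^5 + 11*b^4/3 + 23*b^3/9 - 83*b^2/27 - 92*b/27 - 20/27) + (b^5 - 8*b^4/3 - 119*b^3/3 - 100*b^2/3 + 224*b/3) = 2*b^5 + b^4 - 334*b^3/9 - 983*b^2/27 + 1924*b/27 - 20/27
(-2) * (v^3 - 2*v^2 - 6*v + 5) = -2*v^3 + 4*v^2 + 12*v - 10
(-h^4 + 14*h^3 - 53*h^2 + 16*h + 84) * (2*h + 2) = -2*h^5 + 26*h^4 - 78*h^3 - 74*h^2 + 200*h + 168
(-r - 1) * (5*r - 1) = -5*r^2 - 4*r + 1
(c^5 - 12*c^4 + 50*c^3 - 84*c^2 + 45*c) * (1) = c^5 - 12*c^4 + 50*c^3 - 84*c^2 + 45*c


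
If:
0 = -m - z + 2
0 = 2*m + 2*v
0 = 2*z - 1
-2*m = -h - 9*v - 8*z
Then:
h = 25/2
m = 3/2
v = -3/2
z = 1/2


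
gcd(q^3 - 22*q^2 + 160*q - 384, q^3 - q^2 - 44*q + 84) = q - 6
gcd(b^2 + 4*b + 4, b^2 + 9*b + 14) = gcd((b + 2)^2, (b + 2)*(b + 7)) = b + 2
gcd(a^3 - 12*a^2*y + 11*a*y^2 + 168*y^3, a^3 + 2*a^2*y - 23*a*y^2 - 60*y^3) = a + 3*y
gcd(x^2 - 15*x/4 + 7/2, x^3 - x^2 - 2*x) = x - 2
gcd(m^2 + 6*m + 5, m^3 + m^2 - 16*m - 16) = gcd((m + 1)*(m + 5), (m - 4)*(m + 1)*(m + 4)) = m + 1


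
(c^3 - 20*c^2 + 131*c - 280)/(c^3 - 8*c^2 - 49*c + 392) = (c - 5)/(c + 7)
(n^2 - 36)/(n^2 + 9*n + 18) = (n - 6)/(n + 3)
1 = 1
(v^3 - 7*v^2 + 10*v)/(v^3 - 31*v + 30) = v*(v - 2)/(v^2 + 5*v - 6)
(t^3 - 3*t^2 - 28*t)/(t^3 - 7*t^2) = (t + 4)/t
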